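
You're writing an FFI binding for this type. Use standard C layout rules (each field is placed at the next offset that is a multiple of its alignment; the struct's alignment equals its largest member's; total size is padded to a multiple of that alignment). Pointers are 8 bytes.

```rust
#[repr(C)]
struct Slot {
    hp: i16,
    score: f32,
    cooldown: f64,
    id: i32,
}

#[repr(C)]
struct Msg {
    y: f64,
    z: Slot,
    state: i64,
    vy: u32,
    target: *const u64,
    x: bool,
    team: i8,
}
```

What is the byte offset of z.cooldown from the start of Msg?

16

Slot: 0..2  hp  (2B, 2-aligned); 2..4  -- padding (2B); 4..8  score  (4B, 4-aligned); 8..16  cooldown  (8B, 8-aligned); 16..20  id  (4B, 4-aligned); 20..24  -- tail padding (4B); sizeof = 24, alignof = 8
0..8  y  (8B, 8-aligned)
8..32  z  (24B, 8-aligned)
within Slot: cooldown at 8
8 + 8 = 16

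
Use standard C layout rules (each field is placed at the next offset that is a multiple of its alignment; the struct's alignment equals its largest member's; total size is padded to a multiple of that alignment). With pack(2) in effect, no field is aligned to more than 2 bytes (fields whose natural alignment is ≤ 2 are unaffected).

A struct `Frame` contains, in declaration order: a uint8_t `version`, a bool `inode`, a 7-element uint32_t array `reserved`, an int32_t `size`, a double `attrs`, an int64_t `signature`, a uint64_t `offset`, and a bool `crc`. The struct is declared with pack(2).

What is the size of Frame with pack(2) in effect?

60

version at 0 (size 1, align 1) → ends 1
inode at 1 (size 1, align 1) → ends 2
reserved at 2 (size 28, align 2) → ends 30
size at 30 (size 4, align 2) → ends 34
attrs at 34 (size 8, align 2) → ends 42
signature at 42 (size 8, align 2) → ends 50
offset at 50 (size 8, align 2) → ends 58
crc at 58 (size 1, align 1) → ends 59
tail pad 1 to reach multiple of 2
total 60 bytes, alignment 2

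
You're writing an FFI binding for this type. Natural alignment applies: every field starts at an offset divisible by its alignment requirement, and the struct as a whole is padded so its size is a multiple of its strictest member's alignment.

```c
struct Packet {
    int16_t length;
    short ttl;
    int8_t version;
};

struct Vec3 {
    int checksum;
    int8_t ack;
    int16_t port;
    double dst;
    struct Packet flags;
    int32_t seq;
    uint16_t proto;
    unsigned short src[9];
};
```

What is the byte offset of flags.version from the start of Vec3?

20

Packet: length at 0 (size 2, align 2) → ends 2; ttl at 2 (size 2, align 2) → ends 4; version at 4 (size 1, align 1) → ends 5; tail pad 1 to reach multiple of 2; total 6 bytes, alignment 2
checksum at 0 (size 4, align 4) → ends 4
ack at 4 (size 1, align 1) → ends 5
pad 1 to align 2 for port
port at 6 (size 2, align 2) → ends 8
dst at 8 (size 8, align 8) → ends 16
flags at 16 (size 6, align 2) → ends 22
within Packet: version at 4
16 + 4 = 20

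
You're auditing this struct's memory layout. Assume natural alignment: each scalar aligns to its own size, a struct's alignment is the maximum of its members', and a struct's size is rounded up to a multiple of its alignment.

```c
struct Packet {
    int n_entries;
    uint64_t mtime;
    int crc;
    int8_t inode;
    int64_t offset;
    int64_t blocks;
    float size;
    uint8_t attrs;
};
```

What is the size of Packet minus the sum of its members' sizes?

@0: n_entries [4B, align 4] → 4
+4 pad (align 8)
@8: mtime [8B, align 8] → 16
@16: crc [4B, align 4] → 20
@20: inode [1B, align 1] → 21
+3 pad (align 8)
@24: offset [8B, align 8] → 32
@32: blocks [8B, align 8] → 40
@40: size [4B, align 4] → 44
@44: attrs [1B, align 1] → 45
+3 tail pad (align 8)
size 48, align 8
data bytes 38, size 48 → padding 10

10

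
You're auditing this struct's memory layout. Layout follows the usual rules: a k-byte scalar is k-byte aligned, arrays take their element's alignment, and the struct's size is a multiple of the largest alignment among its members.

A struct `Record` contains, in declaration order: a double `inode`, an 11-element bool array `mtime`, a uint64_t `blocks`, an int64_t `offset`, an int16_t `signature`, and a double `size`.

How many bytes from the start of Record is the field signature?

40

@0: inode [8B, align 8] → 8
@8: mtime [11B, align 1] → 19
+5 pad (align 8)
@24: blocks [8B, align 8] → 32
@32: offset [8B, align 8] → 40
@40: signature [2B, align 2] → 42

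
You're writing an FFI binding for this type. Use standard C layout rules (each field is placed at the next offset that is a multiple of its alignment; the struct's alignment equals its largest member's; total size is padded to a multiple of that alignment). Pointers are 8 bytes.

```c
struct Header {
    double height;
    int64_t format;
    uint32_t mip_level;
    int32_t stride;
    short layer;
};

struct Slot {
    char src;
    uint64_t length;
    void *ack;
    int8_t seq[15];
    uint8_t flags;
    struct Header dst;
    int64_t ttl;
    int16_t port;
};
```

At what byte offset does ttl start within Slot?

72

Header: 0..8  height  (8B, 8-aligned); 8..16  format  (8B, 8-aligned); 16..20  mip_level  (4B, 4-aligned); 20..24  stride  (4B, 4-aligned); 24..26  layer  (2B, 2-aligned); 26..32  -- tail padding (6B); sizeof = 32, alignof = 8
0..1  src  (1B, 1-aligned)
1..8  -- padding (7B)
8..16  length  (8B, 8-aligned)
16..24  ack  (8B, 8-aligned)
24..39  seq  (15B, 1-aligned)
39..40  flags  (1B, 1-aligned)
40..72  dst  (32B, 8-aligned)
72..80  ttl  (8B, 8-aligned)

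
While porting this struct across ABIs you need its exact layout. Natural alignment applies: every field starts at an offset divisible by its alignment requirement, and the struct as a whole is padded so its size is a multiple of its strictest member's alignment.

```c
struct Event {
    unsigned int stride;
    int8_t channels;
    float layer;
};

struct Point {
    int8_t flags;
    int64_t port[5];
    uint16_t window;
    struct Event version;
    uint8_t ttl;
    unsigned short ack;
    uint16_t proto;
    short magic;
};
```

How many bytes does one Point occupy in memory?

72

Event: stride at 0 (size 4, align 4) → ends 4; channels at 4 (size 1, align 1) → ends 5; pad 3 to align 4 for layer; layer at 8 (size 4, align 4) → ends 12; total 12 bytes, alignment 4
flags at 0 (size 1, align 1) → ends 1
pad 7 to align 8 for port
port at 8 (size 40, align 8) → ends 48
window at 48 (size 2, align 2) → ends 50
pad 2 to align 4 for version
version at 52 (size 12, align 4) → ends 64
ttl at 64 (size 1, align 1) → ends 65
pad 1 to align 2 for ack
ack at 66 (size 2, align 2) → ends 68
proto at 68 (size 2, align 2) → ends 70
magic at 70 (size 2, align 2) → ends 72
total 72 bytes, alignment 8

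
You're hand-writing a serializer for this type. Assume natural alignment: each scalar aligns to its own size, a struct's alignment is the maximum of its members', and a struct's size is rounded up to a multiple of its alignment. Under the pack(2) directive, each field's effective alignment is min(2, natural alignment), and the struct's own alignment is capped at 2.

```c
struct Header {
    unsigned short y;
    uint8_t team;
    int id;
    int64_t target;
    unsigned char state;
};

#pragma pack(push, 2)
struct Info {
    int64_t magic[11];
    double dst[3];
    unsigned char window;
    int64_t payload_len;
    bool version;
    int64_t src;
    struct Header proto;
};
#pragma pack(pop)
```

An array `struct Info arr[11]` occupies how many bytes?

1716

Header: y at 0 (size 2, align 2) → ends 2; team at 2 (size 1, align 1) → ends 3; pad 1 to align 4 for id; id at 4 (size 4, align 4) → ends 8; target at 8 (size 8, align 8) → ends 16; state at 16 (size 1, align 1) → ends 17; tail pad 7 to reach multiple of 8; total 24 bytes, alignment 8
magic at 0 (size 88, align 2) → ends 88
dst at 88 (size 24, align 2) → ends 112
window at 112 (size 1, align 1) → ends 113
pad 1 to align 2 for payload_len
payload_len at 114 (size 8, align 2) → ends 122
version at 122 (size 1, align 1) → ends 123
pad 1 to align 2 for src
src at 124 (size 8, align 2) → ends 132
proto at 132 (size 24, align 2) → ends 156
total 156 bytes, alignment 2
array of 11: 11 × 156 = 1716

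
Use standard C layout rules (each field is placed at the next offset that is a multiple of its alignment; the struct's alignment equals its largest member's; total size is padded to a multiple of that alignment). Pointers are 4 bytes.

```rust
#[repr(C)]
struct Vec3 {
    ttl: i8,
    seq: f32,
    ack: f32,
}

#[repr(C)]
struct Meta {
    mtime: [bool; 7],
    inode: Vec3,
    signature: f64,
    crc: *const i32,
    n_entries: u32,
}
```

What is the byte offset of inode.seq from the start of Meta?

Vec3: 0..1  ttl  (1B, 1-aligned); 1..4  -- padding (3B); 4..8  seq  (4B, 4-aligned); 8..12  ack  (4B, 4-aligned); sizeof = 12, alignof = 4
0..7  mtime  (7B, 1-aligned)
7..8  -- padding (1B)
8..20  inode  (12B, 4-aligned)
within Vec3: seq at 4
8 + 4 = 12

12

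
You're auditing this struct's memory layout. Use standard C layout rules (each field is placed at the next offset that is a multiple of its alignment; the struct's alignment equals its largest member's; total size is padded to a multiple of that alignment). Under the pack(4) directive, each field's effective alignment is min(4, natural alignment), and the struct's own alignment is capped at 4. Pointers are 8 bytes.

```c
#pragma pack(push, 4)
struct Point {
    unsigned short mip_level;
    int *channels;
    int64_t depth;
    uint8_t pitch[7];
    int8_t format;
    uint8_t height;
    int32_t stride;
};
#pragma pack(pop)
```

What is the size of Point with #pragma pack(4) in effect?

0..2  mip_level  (2B, 2-aligned)
2..4  -- padding (2B)
4..12  channels  (8B, 4-aligned)
12..20  depth  (8B, 4-aligned)
20..27  pitch  (7B, 1-aligned)
27..28  format  (1B, 1-aligned)
28..29  height  (1B, 1-aligned)
29..32  -- padding (3B)
32..36  stride  (4B, 4-aligned)
sizeof = 36, alignof = 4

36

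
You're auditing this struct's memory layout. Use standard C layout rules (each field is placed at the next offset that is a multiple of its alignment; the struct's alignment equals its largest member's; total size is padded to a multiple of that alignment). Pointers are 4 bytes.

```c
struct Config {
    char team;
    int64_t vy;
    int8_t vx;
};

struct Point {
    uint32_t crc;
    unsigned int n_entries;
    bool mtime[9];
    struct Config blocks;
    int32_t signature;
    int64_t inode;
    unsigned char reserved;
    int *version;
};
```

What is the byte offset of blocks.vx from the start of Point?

40

Config: @0: team [1B, align 1] → 1; +7 pad (align 8); @8: vy [8B, align 8] → 16; @16: vx [1B, align 1] → 17; +7 tail pad (align 8); size 24, align 8
@0: crc [4B, align 4] → 4
@4: n_entries [4B, align 4] → 8
@8: mtime [9B, align 1] → 17
+7 pad (align 8)
@24: blocks [24B, align 8] → 48
within Config: vx at 16
24 + 16 = 40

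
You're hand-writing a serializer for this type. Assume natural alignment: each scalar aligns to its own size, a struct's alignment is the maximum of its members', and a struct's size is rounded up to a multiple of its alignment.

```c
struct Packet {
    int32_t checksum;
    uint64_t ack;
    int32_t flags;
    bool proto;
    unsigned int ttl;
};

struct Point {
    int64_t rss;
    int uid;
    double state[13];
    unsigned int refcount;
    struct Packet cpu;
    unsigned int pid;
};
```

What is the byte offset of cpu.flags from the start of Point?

144

Packet: @0: checksum [4B, align 4] → 4; +4 pad (align 8); @8: ack [8B, align 8] → 16; @16: flags [4B, align 4] → 20; @20: proto [1B, align 1] → 21; +3 pad (align 4); @24: ttl [4B, align 4] → 28; +4 tail pad (align 8); size 32, align 8
@0: rss [8B, align 8] → 8
@8: uid [4B, align 4] → 12
+4 pad (align 8)
@16: state [104B, align 8] → 120
@120: refcount [4B, align 4] → 124
+4 pad (align 8)
@128: cpu [32B, align 8] → 160
within Packet: flags at 16
128 + 16 = 144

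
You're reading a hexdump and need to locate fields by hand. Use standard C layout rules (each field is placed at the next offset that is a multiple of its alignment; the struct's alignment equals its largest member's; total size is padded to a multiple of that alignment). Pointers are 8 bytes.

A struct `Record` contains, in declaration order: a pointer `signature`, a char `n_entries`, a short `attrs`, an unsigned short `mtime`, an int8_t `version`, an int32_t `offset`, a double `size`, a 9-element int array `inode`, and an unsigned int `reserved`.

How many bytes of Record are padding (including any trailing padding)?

0..8  signature  (8B, 8-aligned)
8..9  n_entries  (1B, 1-aligned)
9..10  -- padding (1B)
10..12  attrs  (2B, 2-aligned)
12..14  mtime  (2B, 2-aligned)
14..15  version  (1B, 1-aligned)
15..16  -- padding (1B)
16..20  offset  (4B, 4-aligned)
20..24  -- padding (4B)
24..32  size  (8B, 8-aligned)
32..68  inode  (36B, 4-aligned)
68..72  reserved  (4B, 4-aligned)
sizeof = 72, alignof = 8
data bytes 66, size 72 → padding 6

6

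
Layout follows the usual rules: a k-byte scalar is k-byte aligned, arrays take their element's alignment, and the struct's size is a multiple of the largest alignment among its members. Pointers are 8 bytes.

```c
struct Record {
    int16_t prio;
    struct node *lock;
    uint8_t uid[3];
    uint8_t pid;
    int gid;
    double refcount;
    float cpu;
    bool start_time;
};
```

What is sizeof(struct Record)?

@0: prio [2B, align 2] → 2
+6 pad (align 8)
@8: lock [8B, align 8] → 16
@16: uid [3B, align 1] → 19
@19: pid [1B, align 1] → 20
@20: gid [4B, align 4] → 24
@24: refcount [8B, align 8] → 32
@32: cpu [4B, align 4] → 36
@36: start_time [1B, align 1] → 37
+3 tail pad (align 8)
size 40, align 8

40 bytes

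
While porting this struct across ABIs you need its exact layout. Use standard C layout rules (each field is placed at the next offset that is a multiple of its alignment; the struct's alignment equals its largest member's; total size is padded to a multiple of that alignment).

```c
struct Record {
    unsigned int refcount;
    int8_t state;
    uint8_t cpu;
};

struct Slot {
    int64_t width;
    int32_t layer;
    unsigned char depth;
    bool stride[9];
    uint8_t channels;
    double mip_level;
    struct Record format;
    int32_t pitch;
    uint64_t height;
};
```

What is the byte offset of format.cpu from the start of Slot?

37

Record: refcount at 0 (size 4, align 4) → ends 4; state at 4 (size 1, align 1) → ends 5; cpu at 5 (size 1, align 1) → ends 6; tail pad 2 to reach multiple of 4; total 8 bytes, alignment 4
width at 0 (size 8, align 8) → ends 8
layer at 8 (size 4, align 4) → ends 12
depth at 12 (size 1, align 1) → ends 13
stride at 13 (size 9, align 1) → ends 22
channels at 22 (size 1, align 1) → ends 23
pad 1 to align 8 for mip_level
mip_level at 24 (size 8, align 8) → ends 32
format at 32 (size 8, align 4) → ends 40
within Record: cpu at 5
32 + 5 = 37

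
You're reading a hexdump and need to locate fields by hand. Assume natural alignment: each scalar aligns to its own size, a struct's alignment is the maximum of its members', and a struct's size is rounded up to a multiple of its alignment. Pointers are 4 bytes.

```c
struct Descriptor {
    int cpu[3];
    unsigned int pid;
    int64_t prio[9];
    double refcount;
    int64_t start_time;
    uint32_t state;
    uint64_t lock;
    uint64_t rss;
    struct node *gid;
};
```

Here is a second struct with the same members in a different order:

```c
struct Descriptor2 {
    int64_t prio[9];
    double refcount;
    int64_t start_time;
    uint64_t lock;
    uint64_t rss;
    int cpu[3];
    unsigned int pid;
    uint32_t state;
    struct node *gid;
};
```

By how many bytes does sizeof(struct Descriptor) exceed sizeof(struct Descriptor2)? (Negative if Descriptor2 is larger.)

0..12  cpu  (12B, 4-aligned)
12..16  pid  (4B, 4-aligned)
16..88  prio  (72B, 8-aligned)
88..96  refcount  (8B, 8-aligned)
96..104  start_time  (8B, 8-aligned)
104..108  state  (4B, 4-aligned)
108..112  -- padding (4B)
112..120  lock  (8B, 8-aligned)
120..128  rss  (8B, 8-aligned)
128..132  gid  (4B, 4-aligned)
132..136  -- tail padding (4B)
sizeof = 136, alignof = 8
— Descriptor2 —
0..72  prio  (72B, 8-aligned)
72..80  refcount  (8B, 8-aligned)
80..88  start_time  (8B, 8-aligned)
88..96  lock  (8B, 8-aligned)
96..104  rss  (8B, 8-aligned)
104..116  cpu  (12B, 4-aligned)
116..120  pid  (4B, 4-aligned)
120..124  state  (4B, 4-aligned)
124..128  gid  (4B, 4-aligned)
sizeof = 128, alignof = 8
136 − 128 = 8

8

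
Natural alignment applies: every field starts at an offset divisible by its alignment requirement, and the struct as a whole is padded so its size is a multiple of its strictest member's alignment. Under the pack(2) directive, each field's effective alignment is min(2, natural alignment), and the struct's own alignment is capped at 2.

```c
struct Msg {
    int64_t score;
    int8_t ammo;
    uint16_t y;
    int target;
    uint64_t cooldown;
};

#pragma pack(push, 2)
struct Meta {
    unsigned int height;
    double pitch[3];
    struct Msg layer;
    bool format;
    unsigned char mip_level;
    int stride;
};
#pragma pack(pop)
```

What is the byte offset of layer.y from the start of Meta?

38

Msg: score at 0 (size 8, align 8) → ends 8; ammo at 8 (size 1, align 1) → ends 9; pad 1 to align 2 for y; y at 10 (size 2, align 2) → ends 12; target at 12 (size 4, align 4) → ends 16; cooldown at 16 (size 8, align 8) → ends 24; total 24 bytes, alignment 8
height at 0 (size 4, align 2) → ends 4
pitch at 4 (size 24, align 2) → ends 28
layer at 28 (size 24, align 2) → ends 52
within Msg: y at 10
28 + 10 = 38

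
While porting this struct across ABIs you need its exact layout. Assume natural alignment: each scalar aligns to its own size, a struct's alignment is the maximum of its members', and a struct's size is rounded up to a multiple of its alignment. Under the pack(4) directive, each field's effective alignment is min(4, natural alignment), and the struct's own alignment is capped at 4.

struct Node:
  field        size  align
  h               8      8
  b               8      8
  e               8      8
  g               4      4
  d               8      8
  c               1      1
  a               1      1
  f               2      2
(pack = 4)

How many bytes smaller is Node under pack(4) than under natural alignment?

8

natural layout:
  h at 0 (size 8, align 8) → ends 8
  b at 8 (size 8, align 8) → ends 16
  e at 16 (size 8, align 8) → ends 24
  g at 24 (size 4, align 4) → ends 28
  pad 4 to align 8 for d
  d at 32 (size 8, align 8) → ends 40
  c at 40 (size 1, align 1) → ends 41
  a at 41 (size 1, align 1) → ends 42
  f at 42 (size 2, align 2) → ends 44
  tail pad 4 to reach multiple of 8
  total 48 bytes, alignment 8
packed(4) layout:
  h at 0 (size 8, align 4) → ends 8
  b at 8 (size 8, align 4) → ends 16
  e at 16 (size 8, align 4) → ends 24
  g at 24 (size 4, align 4) → ends 28
  d at 28 (size 8, align 4) → ends 36
  c at 36 (size 1, align 1) → ends 37
  a at 37 (size 1, align 1) → ends 38
  f at 38 (size 2, align 2) → ends 40
  total 40 bytes, alignment 4
48 − 40 = 8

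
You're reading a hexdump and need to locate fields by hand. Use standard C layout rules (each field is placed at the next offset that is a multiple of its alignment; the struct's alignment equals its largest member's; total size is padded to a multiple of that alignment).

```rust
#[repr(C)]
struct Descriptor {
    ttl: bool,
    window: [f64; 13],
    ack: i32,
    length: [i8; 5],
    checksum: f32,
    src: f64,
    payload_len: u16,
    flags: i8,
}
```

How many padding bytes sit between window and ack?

0

@0: ttl [1B, align 1] → 1
+7 pad (align 8)
@8: window [104B, align 8] → 112
@112: ack [4B, align 4] → 116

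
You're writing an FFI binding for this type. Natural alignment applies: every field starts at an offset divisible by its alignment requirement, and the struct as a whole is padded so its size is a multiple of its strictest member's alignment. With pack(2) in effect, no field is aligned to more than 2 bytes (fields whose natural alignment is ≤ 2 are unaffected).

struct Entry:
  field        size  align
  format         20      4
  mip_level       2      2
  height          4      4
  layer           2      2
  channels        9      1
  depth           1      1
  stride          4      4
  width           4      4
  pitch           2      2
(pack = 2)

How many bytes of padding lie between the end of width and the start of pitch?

0

0..20  format  (20B, 2-aligned)
20..22  mip_level  (2B, 2-aligned)
22..26  height  (4B, 2-aligned)
26..28  layer  (2B, 2-aligned)
28..37  channels  (9B, 1-aligned)
37..38  depth  (1B, 1-aligned)
38..42  stride  (4B, 2-aligned)
42..46  width  (4B, 2-aligned)
46..48  pitch  (2B, 2-aligned)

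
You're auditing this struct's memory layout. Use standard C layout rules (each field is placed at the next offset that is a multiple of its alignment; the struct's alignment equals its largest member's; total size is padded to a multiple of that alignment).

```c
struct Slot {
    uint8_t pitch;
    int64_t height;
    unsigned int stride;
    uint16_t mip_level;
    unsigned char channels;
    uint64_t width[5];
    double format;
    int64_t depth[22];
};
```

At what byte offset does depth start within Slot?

72

@0: pitch [1B, align 1] → 1
+7 pad (align 8)
@8: height [8B, align 8] → 16
@16: stride [4B, align 4] → 20
@20: mip_level [2B, align 2] → 22
@22: channels [1B, align 1] → 23
+1 pad (align 8)
@24: width [40B, align 8] → 64
@64: format [8B, align 8] → 72
@72: depth [176B, align 8] → 248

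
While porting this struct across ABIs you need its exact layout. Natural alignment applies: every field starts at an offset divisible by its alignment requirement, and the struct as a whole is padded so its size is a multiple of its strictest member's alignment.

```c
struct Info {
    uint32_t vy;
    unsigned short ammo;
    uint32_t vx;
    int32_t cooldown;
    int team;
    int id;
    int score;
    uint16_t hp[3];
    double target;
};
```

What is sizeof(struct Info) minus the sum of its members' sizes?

vy at 0 (size 4, align 4) → ends 4
ammo at 4 (size 2, align 2) → ends 6
pad 2 to align 4 for vx
vx at 8 (size 4, align 4) → ends 12
cooldown at 12 (size 4, align 4) → ends 16
team at 16 (size 4, align 4) → ends 20
id at 20 (size 4, align 4) → ends 24
score at 24 (size 4, align 4) → ends 28
hp at 28 (size 6, align 2) → ends 34
pad 6 to align 8 for target
target at 40 (size 8, align 8) → ends 48
total 48 bytes, alignment 8
data bytes 40, size 48 → padding 8

8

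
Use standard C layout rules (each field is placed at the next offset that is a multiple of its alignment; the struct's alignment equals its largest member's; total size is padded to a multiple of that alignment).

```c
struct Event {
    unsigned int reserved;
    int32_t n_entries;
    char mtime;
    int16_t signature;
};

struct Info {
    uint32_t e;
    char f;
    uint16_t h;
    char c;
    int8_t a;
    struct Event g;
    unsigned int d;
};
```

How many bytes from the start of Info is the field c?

Event: @0: reserved [4B, align 4] → 4; @4: n_entries [4B, align 4] → 8; @8: mtime [1B, align 1] → 9; +1 pad (align 2); @10: signature [2B, align 2] → 12; size 12, align 4
@0: e [4B, align 4] → 4
@4: f [1B, align 1] → 5
+1 pad (align 2)
@6: h [2B, align 2] → 8
@8: c [1B, align 1] → 9

8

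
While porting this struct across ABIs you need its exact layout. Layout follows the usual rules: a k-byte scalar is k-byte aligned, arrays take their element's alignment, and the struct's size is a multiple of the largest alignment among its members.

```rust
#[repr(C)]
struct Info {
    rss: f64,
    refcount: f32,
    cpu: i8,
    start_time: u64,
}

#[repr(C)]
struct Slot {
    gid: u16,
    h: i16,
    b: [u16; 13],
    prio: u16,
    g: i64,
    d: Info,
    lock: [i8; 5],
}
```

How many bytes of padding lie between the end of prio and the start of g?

Info: 0..8  rss  (8B, 8-aligned); 8..12  refcount  (4B, 4-aligned); 12..13  cpu  (1B, 1-aligned); 13..16  -- padding (3B); 16..24  start_time  (8B, 8-aligned); sizeof = 24, alignof = 8
0..2  gid  (2B, 2-aligned)
2..4  h  (2B, 2-aligned)
4..30  b  (26B, 2-aligned)
30..32  prio  (2B, 2-aligned)
32..40  g  (8B, 8-aligned)

0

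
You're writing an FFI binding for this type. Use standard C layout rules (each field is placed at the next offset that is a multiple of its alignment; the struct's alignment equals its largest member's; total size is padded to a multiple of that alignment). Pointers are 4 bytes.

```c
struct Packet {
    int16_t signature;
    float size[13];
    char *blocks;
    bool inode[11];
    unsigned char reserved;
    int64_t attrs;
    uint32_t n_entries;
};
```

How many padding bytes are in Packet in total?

6

signature at 0 (size 2, align 2) → ends 2
pad 2 to align 4 for size
size at 4 (size 52, align 4) → ends 56
blocks at 56 (size 4, align 4) → ends 60
inode at 60 (size 11, align 1) → ends 71
reserved at 71 (size 1, align 1) → ends 72
attrs at 72 (size 8, align 8) → ends 80
n_entries at 80 (size 4, align 4) → ends 84
tail pad 4 to reach multiple of 8
total 88 bytes, alignment 8
data bytes 82, size 88 → padding 6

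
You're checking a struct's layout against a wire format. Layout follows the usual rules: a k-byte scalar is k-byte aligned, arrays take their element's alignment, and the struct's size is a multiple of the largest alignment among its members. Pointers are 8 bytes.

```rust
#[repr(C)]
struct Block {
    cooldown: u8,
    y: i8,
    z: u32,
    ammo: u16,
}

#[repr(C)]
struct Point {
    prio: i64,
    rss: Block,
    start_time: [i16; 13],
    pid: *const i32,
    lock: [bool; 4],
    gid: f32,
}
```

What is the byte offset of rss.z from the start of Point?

12

Block: @0: cooldown [1B, align 1] → 1; @1: y [1B, align 1] → 2; +2 pad (align 4); @4: z [4B, align 4] → 8; @8: ammo [2B, align 2] → 10; +2 tail pad (align 4); size 12, align 4
@0: prio [8B, align 8] → 8
@8: rss [12B, align 4] → 20
within Block: z at 4
8 + 4 = 12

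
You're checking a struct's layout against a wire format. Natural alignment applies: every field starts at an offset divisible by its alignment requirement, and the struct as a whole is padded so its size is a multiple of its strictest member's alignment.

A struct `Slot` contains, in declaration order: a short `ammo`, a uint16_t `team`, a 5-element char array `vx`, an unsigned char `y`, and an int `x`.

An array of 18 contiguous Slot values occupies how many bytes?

288

0..2  ammo  (2B, 2-aligned)
2..4  team  (2B, 2-aligned)
4..9  vx  (5B, 1-aligned)
9..10  y  (1B, 1-aligned)
10..12  -- padding (2B)
12..16  x  (4B, 4-aligned)
sizeof = 16, alignof = 4
array of 18: 18 × 16 = 288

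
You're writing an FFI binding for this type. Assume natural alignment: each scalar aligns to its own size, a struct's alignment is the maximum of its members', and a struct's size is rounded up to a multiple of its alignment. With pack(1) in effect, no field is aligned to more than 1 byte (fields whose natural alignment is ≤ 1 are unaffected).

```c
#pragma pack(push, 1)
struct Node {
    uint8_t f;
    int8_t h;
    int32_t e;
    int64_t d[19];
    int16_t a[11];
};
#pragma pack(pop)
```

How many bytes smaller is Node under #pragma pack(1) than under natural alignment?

4

natural layout:
  @0: f [1B, align 1] → 1
  @1: h [1B, align 1] → 2
  +2 pad (align 4)
  @4: e [4B, align 4] → 8
  @8: d [152B, align 8] → 160
  @160: a [22B, align 2] → 182
  +2 tail pad (align 8)
  size 184, align 8
packed(1) layout:
  @0: f [1B, align 1] → 1
  @1: h [1B, align 1] → 2
  @2: e [4B, align 1] → 6
  @6: d [152B, align 1] → 158
  @158: a [22B, align 1] → 180
  size 180, align 1
184 − 180 = 4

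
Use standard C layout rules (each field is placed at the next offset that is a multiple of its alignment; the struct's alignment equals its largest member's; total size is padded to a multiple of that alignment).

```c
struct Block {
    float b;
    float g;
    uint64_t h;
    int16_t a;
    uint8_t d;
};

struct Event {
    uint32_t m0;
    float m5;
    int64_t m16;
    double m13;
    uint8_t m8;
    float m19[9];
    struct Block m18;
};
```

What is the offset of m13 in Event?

Block: @0: b [4B, align 4] → 4; @4: g [4B, align 4] → 8; @8: h [8B, align 8] → 16; @16: a [2B, align 2] → 18; @18: d [1B, align 1] → 19; +5 tail pad (align 8); size 24, align 8
@0: m0 [4B, align 4] → 4
@4: m5 [4B, align 4] → 8
@8: m16 [8B, align 8] → 16
@16: m13 [8B, align 8] → 24

16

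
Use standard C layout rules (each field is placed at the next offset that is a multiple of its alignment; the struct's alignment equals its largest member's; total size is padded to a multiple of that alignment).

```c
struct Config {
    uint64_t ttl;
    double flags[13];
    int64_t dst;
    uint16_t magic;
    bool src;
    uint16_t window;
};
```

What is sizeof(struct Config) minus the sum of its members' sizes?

@0: ttl [8B, align 8] → 8
@8: flags [104B, align 8] → 112
@112: dst [8B, align 8] → 120
@120: magic [2B, align 2] → 122
@122: src [1B, align 1] → 123
+1 pad (align 2)
@124: window [2B, align 2] → 126
+2 tail pad (align 8)
size 128, align 8
data bytes 125, size 128 → padding 3

3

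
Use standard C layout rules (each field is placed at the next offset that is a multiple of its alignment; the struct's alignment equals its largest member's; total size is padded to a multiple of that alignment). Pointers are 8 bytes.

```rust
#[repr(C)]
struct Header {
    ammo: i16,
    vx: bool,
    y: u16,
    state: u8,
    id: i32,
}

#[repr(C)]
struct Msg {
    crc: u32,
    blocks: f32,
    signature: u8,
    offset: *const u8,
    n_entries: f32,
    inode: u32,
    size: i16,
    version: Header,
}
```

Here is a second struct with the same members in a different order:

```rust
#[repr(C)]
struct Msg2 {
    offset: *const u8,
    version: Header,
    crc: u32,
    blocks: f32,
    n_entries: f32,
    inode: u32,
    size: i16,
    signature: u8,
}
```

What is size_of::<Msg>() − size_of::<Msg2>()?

Header: 0..2  ammo  (2B, 2-aligned); 2..3  vx  (1B, 1-aligned); 3..4  -- padding (1B); 4..6  y  (2B, 2-aligned); 6..7  state  (1B, 1-aligned); 7..8  -- padding (1B); 8..12  id  (4B, 4-aligned); sizeof = 12, alignof = 4
0..4  crc  (4B, 4-aligned)
4..8  blocks  (4B, 4-aligned)
8..9  signature  (1B, 1-aligned)
9..16  -- padding (7B)
16..24  offset  (8B, 8-aligned)
24..28  n_entries  (4B, 4-aligned)
28..32  inode  (4B, 4-aligned)
32..34  size  (2B, 2-aligned)
34..36  -- padding (2B)
36..48  version  (12B, 4-aligned)
sizeof = 48, alignof = 8
— Msg2 —
0..8  offset  (8B, 8-aligned)
8..20  version  (12B, 4-aligned)
20..24  crc  (4B, 4-aligned)
24..28  blocks  (4B, 4-aligned)
28..32  n_entries  (4B, 4-aligned)
32..36  inode  (4B, 4-aligned)
36..38  size  (2B, 2-aligned)
38..39  signature  (1B, 1-aligned)
39..40  -- tail padding (1B)
sizeof = 40, alignof = 8
48 − 40 = 8

8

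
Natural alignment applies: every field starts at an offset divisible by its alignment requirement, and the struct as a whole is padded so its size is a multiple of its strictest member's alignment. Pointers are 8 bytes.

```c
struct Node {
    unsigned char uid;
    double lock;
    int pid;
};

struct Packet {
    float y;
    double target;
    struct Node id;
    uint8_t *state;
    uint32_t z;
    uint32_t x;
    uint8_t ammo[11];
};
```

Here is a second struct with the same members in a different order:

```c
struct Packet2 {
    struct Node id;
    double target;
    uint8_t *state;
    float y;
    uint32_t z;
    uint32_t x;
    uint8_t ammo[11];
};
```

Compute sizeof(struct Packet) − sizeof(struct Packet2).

Node: uid at 0 (size 1, align 1) → ends 1; pad 7 to align 8 for lock; lock at 8 (size 8, align 8) → ends 16; pid at 16 (size 4, align 4) → ends 20; tail pad 4 to reach multiple of 8; total 24 bytes, alignment 8
y at 0 (size 4, align 4) → ends 4
pad 4 to align 8 for target
target at 8 (size 8, align 8) → ends 16
id at 16 (size 24, align 8) → ends 40
state at 40 (size 8, align 8) → ends 48
z at 48 (size 4, align 4) → ends 52
x at 52 (size 4, align 4) → ends 56
ammo at 56 (size 11, align 1) → ends 67
tail pad 5 to reach multiple of 8
total 72 bytes, alignment 8
— Packet2 —
id at 0 (size 24, align 8) → ends 24
target at 24 (size 8, align 8) → ends 32
state at 32 (size 8, align 8) → ends 40
y at 40 (size 4, align 4) → ends 44
z at 44 (size 4, align 4) → ends 48
x at 48 (size 4, align 4) → ends 52
ammo at 52 (size 11, align 1) → ends 63
tail pad 1 to reach multiple of 8
total 64 bytes, alignment 8
72 − 64 = 8

8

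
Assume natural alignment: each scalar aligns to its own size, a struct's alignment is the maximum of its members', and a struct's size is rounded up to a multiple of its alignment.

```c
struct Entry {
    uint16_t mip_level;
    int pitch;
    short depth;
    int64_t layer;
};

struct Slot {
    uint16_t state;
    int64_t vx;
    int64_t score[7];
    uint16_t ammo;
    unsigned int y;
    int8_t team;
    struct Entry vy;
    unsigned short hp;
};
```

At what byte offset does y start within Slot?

Entry: mip_level at 0 (size 2, align 2) → ends 2; pad 2 to align 4 for pitch; pitch at 4 (size 4, align 4) → ends 8; depth at 8 (size 2, align 2) → ends 10; pad 6 to align 8 for layer; layer at 16 (size 8, align 8) → ends 24; total 24 bytes, alignment 8
state at 0 (size 2, align 2) → ends 2
pad 6 to align 8 for vx
vx at 8 (size 8, align 8) → ends 16
score at 16 (size 56, align 8) → ends 72
ammo at 72 (size 2, align 2) → ends 74
pad 2 to align 4 for y
y at 76 (size 4, align 4) → ends 80

76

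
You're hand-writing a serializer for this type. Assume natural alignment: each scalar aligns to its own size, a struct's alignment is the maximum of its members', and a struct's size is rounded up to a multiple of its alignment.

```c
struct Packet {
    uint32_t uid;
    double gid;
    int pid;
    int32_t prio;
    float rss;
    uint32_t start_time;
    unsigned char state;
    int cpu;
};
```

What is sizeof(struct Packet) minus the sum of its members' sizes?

0..4  uid  (4B, 4-aligned)
4..8  -- padding (4B)
8..16  gid  (8B, 8-aligned)
16..20  pid  (4B, 4-aligned)
20..24  prio  (4B, 4-aligned)
24..28  rss  (4B, 4-aligned)
28..32  start_time  (4B, 4-aligned)
32..33  state  (1B, 1-aligned)
33..36  -- padding (3B)
36..40  cpu  (4B, 4-aligned)
sizeof = 40, alignof = 8
data bytes 33, size 40 → padding 7

7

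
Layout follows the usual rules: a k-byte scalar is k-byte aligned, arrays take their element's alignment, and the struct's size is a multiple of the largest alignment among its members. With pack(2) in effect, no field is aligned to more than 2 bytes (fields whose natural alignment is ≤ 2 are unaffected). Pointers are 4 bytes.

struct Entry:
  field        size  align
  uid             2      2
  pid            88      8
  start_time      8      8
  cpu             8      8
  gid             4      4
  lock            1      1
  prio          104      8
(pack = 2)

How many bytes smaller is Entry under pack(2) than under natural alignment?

natural layout:
  @0: uid [2B, align 2] → 2
  +6 pad (align 8)
  @8: pid [88B, align 8] → 96
  @96: start_time [8B, align 8] → 104
  @104: cpu [8B, align 8] → 112
  @112: gid [4B, align 4] → 116
  @116: lock [1B, align 1] → 117
  +3 pad (align 8)
  @120: prio [104B, align 8] → 224
  size 224, align 8
packed(2) layout:
  @0: uid [2B, align 2] → 2
  @2: pid [88B, align 2] → 90
  @90: start_time [8B, align 2] → 98
  @98: cpu [8B, align 2] → 106
  @106: gid [4B, align 2] → 110
  @110: lock [1B, align 1] → 111
  +1 pad (align 2)
  @112: prio [104B, align 2] → 216
  size 216, align 2
224 − 216 = 8

8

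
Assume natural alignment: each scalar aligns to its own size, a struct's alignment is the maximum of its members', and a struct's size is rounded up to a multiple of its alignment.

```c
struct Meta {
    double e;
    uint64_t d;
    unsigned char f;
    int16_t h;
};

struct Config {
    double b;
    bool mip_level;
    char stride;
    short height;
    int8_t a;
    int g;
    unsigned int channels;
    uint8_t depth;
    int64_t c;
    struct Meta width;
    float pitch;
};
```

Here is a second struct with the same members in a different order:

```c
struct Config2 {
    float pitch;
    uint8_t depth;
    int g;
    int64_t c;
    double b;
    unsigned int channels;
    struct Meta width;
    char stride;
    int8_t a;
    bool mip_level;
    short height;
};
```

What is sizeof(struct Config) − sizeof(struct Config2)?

0

Meta: @0: e [8B, align 8] → 8; @8: d [8B, align 8] → 16; @16: f [1B, align 1] → 17; +1 pad (align 2); @18: h [2B, align 2] → 20; +4 tail pad (align 8); size 24, align 8
@0: b [8B, align 8] → 8
@8: mip_level [1B, align 1] → 9
@9: stride [1B, align 1] → 10
@10: height [2B, align 2] → 12
@12: a [1B, align 1] → 13
+3 pad (align 4)
@16: g [4B, align 4] → 20
@20: channels [4B, align 4] → 24
@24: depth [1B, align 1] → 25
+7 pad (align 8)
@32: c [8B, align 8] → 40
@40: width [24B, align 8] → 64
@64: pitch [4B, align 4] → 68
+4 tail pad (align 8)
size 72, align 8
— Config2 —
@0: pitch [4B, align 4] → 4
@4: depth [1B, align 1] → 5
+3 pad (align 4)
@8: g [4B, align 4] → 12
+4 pad (align 8)
@16: c [8B, align 8] → 24
@24: b [8B, align 8] → 32
@32: channels [4B, align 4] → 36
+4 pad (align 8)
@40: width [24B, align 8] → 64
@64: stride [1B, align 1] → 65
@65: a [1B, align 1] → 66
@66: mip_level [1B, align 1] → 67
+1 pad (align 2)
@68: height [2B, align 2] → 70
+2 tail pad (align 8)
size 72, align 8
72 − 72 = 0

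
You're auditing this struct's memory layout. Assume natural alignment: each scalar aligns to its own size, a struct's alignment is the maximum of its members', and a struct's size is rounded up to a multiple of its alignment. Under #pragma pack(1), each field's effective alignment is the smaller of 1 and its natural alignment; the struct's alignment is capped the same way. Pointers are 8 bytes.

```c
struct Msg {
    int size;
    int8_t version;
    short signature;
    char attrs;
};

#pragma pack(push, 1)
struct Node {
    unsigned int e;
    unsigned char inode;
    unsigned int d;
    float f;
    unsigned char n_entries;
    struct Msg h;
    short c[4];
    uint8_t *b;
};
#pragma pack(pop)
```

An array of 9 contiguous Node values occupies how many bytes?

378

Msg: 0..4  size  (4B, 4-aligned); 4..5  version  (1B, 1-aligned); 5..6  -- padding (1B); 6..8  signature  (2B, 2-aligned); 8..9  attrs  (1B, 1-aligned); 9..12  -- tail padding (3B); sizeof = 12, alignof = 4
0..4  e  (4B, 1-aligned)
4..5  inode  (1B, 1-aligned)
5..9  d  (4B, 1-aligned)
9..13  f  (4B, 1-aligned)
13..14  n_entries  (1B, 1-aligned)
14..26  h  (12B, 1-aligned)
26..34  c  (8B, 1-aligned)
34..42  b  (8B, 1-aligned)
sizeof = 42, alignof = 1
array of 9: 9 × 42 = 378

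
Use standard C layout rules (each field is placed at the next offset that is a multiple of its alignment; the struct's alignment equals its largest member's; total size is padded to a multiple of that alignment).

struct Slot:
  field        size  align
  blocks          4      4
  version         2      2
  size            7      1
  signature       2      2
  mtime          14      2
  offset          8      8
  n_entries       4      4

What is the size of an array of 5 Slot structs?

240

@0: blocks [4B, align 4] → 4
@4: version [2B, align 2] → 6
@6: size [7B, align 1] → 13
+1 pad (align 2)
@14: signature [2B, align 2] → 16
@16: mtime [14B, align 2] → 30
+2 pad (align 8)
@32: offset [8B, align 8] → 40
@40: n_entries [4B, align 4] → 44
+4 tail pad (align 8)
size 48, align 8
array of 5: 5 × 48 = 240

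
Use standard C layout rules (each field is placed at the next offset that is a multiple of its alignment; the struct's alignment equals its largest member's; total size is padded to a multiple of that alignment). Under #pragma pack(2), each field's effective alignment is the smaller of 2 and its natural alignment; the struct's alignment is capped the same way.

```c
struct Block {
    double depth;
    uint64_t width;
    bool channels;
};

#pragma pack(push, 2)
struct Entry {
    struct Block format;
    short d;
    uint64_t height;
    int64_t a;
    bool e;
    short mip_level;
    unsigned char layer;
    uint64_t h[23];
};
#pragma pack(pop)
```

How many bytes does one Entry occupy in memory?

232

Block: @0: depth [8B, align 8] → 8; @8: width [8B, align 8] → 16; @16: channels [1B, align 1] → 17; +7 tail pad (align 8); size 24, align 8
@0: format [24B, align 2] → 24
@24: d [2B, align 2] → 26
@26: height [8B, align 2] → 34
@34: a [8B, align 2] → 42
@42: e [1B, align 1] → 43
+1 pad (align 2)
@44: mip_level [2B, align 2] → 46
@46: layer [1B, align 1] → 47
+1 pad (align 2)
@48: h [184B, align 2] → 232
size 232, align 2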